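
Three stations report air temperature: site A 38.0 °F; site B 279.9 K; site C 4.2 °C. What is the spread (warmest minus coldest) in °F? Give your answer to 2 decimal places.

6.15 °F

site A: 38.0 °F = 3.333 °C.
site B: 279.9 K = 6.750 °C.
Spread: 6.750 − 3.333 = 3.417 °C = 6.15 °F.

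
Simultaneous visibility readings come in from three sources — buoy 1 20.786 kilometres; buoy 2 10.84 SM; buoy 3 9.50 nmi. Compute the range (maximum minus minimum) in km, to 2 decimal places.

buoy 2: 10.84 SM = 17.4453 km.
buoy 3: 9.50 nmi = 17.5940 km.
Spread: 20.7860 − 17.4453 = 3.34 km.

3.34 km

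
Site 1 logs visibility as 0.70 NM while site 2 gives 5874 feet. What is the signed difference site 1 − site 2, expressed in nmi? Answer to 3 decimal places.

-0.267 nmi

site 2: 5874 ft = 0.96674 nmi.
Difference: 0.70000 − 0.96674 = -0.267 nmi.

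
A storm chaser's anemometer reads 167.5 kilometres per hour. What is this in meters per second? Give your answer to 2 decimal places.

1 km/h = 0.277778 m/s, so 167.5 × 0.277778 = 46.53 m/s.

46.53 m/s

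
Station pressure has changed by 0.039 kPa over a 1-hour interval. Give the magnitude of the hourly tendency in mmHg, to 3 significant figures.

0.039 kPa / 1 h × 7.50062 mmHg/kPa = 0.293 mmHg/h.

0.293 mmHg per hour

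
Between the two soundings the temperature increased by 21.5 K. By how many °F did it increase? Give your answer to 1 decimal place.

For a temperature change the 32° offset cancels: Δ°F = 21.5 × 1.8 = 38.7 °F.

38.7 °F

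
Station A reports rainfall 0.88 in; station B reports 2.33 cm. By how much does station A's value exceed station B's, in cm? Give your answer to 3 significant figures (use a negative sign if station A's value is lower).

station A: 0.88 in = 2.235200 cm.
Difference: 2.235200 − 2.330000 = -0.0948 cm.

-0.0948 cm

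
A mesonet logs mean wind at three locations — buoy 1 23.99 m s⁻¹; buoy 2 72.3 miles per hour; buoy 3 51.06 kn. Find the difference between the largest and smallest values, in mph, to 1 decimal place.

18.6 mph

buoy 1: 23.99 m/s = 53.664 mph.
buoy 3: 51.06 kt = 58.759 mph.
Spread: 72.300 − 53.664 = 18.6 mph.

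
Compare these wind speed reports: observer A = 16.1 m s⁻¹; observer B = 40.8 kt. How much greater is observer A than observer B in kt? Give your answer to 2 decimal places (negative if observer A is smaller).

-9.50 kt

observer A: 16.1 m/s = 31.2959 kt.
Difference: 31.2959 − 40.8000 = -9.50 kt.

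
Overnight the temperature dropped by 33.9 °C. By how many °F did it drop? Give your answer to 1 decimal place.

Converting a difference, only the 9/5 scale factor applies: Δ°F = 33.9 × 1.8 = 61.0 °F.

61.0 °F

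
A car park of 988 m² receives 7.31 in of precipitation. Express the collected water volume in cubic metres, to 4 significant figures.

Depth: 7.31 in × 25.4 = 185.674 mm.
1 mm over 1 m² is 1 L, so volume = 185.674 × 988 = 183445.91 L = 183.4 m³.

183.4 cubic metres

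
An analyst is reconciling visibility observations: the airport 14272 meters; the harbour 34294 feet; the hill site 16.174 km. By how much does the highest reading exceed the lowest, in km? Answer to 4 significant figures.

5.721 km

the airport: 14272 m = 14.27200 km.
the harbour: 34294 ft = 10.45281 km.
Spread: 16.17400 − 10.45281 = 5.721 km.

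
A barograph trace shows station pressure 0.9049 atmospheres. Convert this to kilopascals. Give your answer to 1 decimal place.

91.7 kPa

1 atm = 101.325 kPa, so 0.9049 × 101.325 = 91.7 kPa.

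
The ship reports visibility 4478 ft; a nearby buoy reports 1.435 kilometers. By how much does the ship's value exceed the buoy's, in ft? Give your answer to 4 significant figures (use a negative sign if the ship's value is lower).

the buoy: 1.435 km = 4708.005 ft.
Difference: 4478.000 − 4708.005 = -230.0 ft.

-230.0 ft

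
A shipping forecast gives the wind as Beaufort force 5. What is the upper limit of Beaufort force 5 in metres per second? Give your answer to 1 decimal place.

Beaufort 5 (fresh breeze) spans 8.0–10.7 m/s.

10.7 m/s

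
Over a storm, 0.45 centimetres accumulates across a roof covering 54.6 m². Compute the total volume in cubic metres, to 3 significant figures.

Depth: 0.45 cm × 10 = 4.5 mm.
1 mm over 1 m² is 1 L, so volume = 4.5 × 54.6 = 245.7 L = 0.246 m³.

0.246 cubic metres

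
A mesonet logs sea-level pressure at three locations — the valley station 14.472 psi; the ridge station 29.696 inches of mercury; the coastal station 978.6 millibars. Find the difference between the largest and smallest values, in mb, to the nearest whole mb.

the valley station: 14.472 psi = 997.81 mb.
the ridge station: 29.696 inHg = 1005.62 mb.
Spread: 1005.62 − 978.60 = 27 mb.

27 mb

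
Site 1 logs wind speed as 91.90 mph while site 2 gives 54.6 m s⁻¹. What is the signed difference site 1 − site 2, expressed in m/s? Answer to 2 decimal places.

site 1: 91.90 mph = 41.0830 m/s.
Difference: 41.0830 − 54.6000 = -13.52 m/s.

-13.52 m/s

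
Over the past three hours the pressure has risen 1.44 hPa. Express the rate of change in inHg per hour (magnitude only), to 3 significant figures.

1.44 hPa / 3 h × 0.02953 inHg/hPa = 0.0142 inHg/h.

0.0142 inHg per hour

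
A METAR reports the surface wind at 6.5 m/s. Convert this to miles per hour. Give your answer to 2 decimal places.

14.54 mph

1 m/s = 2.23694 mph, so 6.5 × 2.23694 = 14.54 mph.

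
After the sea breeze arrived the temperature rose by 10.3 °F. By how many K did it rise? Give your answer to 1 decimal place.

A change of 1 °C equals a change of 1.8 °F: ΔK = 10.3 × 0.5556 = 5.7 K.

5.7 K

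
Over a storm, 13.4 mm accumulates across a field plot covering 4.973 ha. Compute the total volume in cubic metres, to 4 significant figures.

Area: 4.973 ha = 49730 m².
1 mm over 1 m² is 1 L, so volume = 13.4 × 49730 = 666382 L = 666.4 m³.

666.4 cubic metres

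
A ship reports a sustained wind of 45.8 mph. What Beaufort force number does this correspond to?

Beaufort force 8

45.8 mph = 20.5 m/s, which is Beaufort 8 (gale, 17.2–20.7 m/s).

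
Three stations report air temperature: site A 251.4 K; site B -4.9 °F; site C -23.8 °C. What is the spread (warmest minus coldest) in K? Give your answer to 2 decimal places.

3.30 K

site A: 251.4 K = -21.750 °C.
site B: -4.9 °F = -20.500 °C.
Spread: (-20.500) − (-23.800) = 3.300 °C.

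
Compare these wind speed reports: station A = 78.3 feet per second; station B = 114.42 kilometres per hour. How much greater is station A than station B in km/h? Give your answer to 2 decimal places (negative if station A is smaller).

-28.50 km/h

station A: 78.3 ft/s = 85.9170 km/h.
Difference: 85.9170 − 114.4200 = -28.50 km/h.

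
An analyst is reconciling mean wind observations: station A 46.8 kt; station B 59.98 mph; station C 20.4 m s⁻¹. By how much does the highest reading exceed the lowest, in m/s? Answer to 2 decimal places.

station A: 46.8 kt = 24.0760 m/s.
station B: 59.98 mph = 26.8135 m/s.
Spread: 26.8135 − 20.4000 = 6.41 m/s.

6.41 m/s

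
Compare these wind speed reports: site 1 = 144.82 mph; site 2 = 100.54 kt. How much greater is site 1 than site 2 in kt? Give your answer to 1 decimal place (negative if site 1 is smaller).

25.3 kt

site 1: 144.82 mph = 125.845 kt.
Difference: 125.845 − 100.540 = 25.3 kt.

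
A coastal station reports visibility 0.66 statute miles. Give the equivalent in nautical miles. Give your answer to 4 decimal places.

0.5735 nmi

1 SM = 0.868976 nmi, so 0.66 × 0.868976 = 0.5735 nmi.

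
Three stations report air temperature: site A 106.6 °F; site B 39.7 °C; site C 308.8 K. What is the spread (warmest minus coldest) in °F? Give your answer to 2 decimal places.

site A: 106.6 °F = 41.444 °C.
site C: 308.8 K = 35.650 °C.
Spread: 41.444 − 35.650 = 5.794 °C = 10.43 °F.

10.43 °F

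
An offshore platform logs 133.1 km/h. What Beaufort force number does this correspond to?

133.1 km/h = 37.0 m/s, which is Beaufort 12 (hurricane force, ≥32.7 m/s).

Beaufort force 12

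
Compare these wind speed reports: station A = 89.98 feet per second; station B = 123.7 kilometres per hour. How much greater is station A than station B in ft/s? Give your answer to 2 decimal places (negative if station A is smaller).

station B: 123.7 km/h = 112.7333 ft/s.
Difference: 89.9800 − 112.7333 = -22.75 ft/s.

-22.75 ft/s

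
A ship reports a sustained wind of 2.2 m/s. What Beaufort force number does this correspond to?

2.2 m/s lies in the Beaufort 2 band (light breeze, 1.6–3.3 m/s).

Beaufort force 2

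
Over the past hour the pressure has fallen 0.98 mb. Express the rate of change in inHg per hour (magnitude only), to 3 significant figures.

0.98 mb / 1 h × 0.02953 inHg/mb = 0.0289 inHg/h.

0.0289 inHg per hour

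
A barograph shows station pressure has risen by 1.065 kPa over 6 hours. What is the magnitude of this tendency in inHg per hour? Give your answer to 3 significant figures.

0.0524 inHg per hour

1.065 kPa / 6 h × 0.2953 inHg/kPa = 0.0524 inHg/h.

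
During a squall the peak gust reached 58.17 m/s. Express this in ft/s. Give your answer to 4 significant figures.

190.8 ft/s

1 m/s = 3.28084 ft/s, so 58.17 × 3.28084 = 190.8 ft/s.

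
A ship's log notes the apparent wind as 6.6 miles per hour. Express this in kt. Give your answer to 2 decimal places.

5.74 kt

1 mph = 0.868976 kt, so 6.6 × 0.868976 = 5.74 kt.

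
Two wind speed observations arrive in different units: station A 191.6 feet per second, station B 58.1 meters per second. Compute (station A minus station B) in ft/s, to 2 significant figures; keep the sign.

0.98 ft/s

station B: 58.1 m/s = 190.6168 ft/s.
Difference: 191.6000 − 190.6168 = 0.98 ft/s.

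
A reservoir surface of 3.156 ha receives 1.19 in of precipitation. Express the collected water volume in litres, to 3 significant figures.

954000 litres

Depth: 1.19 in × 25.4 = 30.226 mm.
Area: 3.156 ha = 31560 m².
1 mm over 1 m² is 1 L, so volume = 30.226 × 31560 = 953932.56 L ≈ 954000 L.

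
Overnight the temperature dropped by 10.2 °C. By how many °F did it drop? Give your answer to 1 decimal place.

For a temperature change the 32° offset cancels: Δ°F = 10.2 × 1.8 = 18.4 °F.

18.4 °F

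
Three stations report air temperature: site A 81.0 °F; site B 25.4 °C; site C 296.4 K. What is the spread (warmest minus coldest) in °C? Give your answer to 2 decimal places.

3.97 °C

site A: 81.0 °F = 27.222 °C.
site C: 296.4 K = 23.250 °C.
Spread: 27.222 − 23.250 = 3.972 °C.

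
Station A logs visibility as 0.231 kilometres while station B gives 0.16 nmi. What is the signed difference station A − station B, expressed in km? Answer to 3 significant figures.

-0.0653 km

station B: 0.16 nmi = 0.296320 km.
Difference: 0.231000 − 0.296320 = -0.0653 km.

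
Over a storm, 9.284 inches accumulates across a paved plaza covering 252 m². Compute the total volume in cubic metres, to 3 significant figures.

59.4 cubic metres

Depth: 9.284 in × 25.4 = 235.8136 mm.
1 mm over 1 m² is 1 L, so volume = 235.8136 × 252 = 59425.027 L = 59.4 m³.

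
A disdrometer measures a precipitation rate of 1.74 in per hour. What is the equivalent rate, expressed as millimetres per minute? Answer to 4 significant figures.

1.74 in/hour × 25.4 mm/in × 0.0166667 hour/minute = 0.7366 mm/minute.

0.7366 mm/minute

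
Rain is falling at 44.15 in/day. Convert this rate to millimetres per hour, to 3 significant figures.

46.7 mm/hour

44.15 in/day × 25.4 mm/in × 0.0416667 day/hour = 46.7 mm/hour.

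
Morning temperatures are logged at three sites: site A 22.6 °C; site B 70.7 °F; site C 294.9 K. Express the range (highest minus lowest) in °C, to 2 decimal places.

1.10 °C

site B: 70.7 °F = 21.500 °C.
site C: 294.9 K = 21.750 °C.
Spread: 22.600 − 21.500 = 1.100 °C.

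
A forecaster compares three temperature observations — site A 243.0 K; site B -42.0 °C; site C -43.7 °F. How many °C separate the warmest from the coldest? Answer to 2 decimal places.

site A: 243.0 K = -30.150 °C.
site C: -43.7 °F = -42.056 °C.
Spread: (-30.150) − (-42.056) = 11.906 °C.

11.91 °C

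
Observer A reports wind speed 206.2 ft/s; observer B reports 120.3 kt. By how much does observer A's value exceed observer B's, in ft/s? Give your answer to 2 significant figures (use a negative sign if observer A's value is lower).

3.2 ft/s

observer B: 120.3 kt = 203.044 ft/s.
Difference: 206.200 − 203.044 = 3.2 ft/s.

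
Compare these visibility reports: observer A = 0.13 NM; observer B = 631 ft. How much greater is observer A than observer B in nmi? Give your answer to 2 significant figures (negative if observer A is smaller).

0.026 nmi

observer B: 631 ft = 0.10385 nmi.
Difference: 0.13000 − 0.10385 = 0.026 nmi.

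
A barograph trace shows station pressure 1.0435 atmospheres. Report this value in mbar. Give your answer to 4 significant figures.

1057 mb

1 atm = 1013.25 mb, so 1.0435 × 1013.25 = 1057 mb.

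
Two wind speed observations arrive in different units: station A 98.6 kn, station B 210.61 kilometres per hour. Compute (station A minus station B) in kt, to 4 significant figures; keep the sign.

-15.12 kt

station B: 210.61 km/h = 113.7203 kt.
Difference: 98.6000 − 113.7203 = -15.12 kt.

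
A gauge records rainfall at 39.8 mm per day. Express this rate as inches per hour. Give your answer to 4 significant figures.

39.8 mm/day × 0.0393701 in/mm × 0.0416667 day/hour = 0.06529 in/hour.

0.06529 in/hour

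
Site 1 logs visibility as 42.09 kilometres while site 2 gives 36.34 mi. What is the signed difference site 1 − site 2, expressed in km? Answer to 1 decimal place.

site 2: 36.34 SM = 58.484 km.
Difference: 42.090 − 58.484 = -16.4 km.

-16.4 km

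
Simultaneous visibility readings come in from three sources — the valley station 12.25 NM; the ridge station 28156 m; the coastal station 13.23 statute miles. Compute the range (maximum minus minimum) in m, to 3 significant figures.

6860 m

the valley station: 12.25 nmi = 22687.00 m.
the coastal station: 13.23 SM = 21291.62 m.
Spread: 28156.00 − 21291.62 = 6860 m.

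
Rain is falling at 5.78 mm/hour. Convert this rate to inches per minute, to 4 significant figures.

0.003793 in/minute

5.78 mm/hour × 0.0393701 in/mm × 0.0166667 hour/minute = 0.003793 in/minute.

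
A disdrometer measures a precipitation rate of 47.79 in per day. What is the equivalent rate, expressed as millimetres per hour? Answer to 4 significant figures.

50.58 mm/hour

47.79 in/day × 25.4 mm/in × 0.0416667 day/hour = 50.58 mm/hour.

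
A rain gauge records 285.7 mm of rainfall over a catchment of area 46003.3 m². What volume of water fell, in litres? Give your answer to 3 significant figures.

13100000 litres

1 mm over 1 m² is 1 L, so volume = 285.7 × 46003.3 = 13143143 L ≈ 13100000 L.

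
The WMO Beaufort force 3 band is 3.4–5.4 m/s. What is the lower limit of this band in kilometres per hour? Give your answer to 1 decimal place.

12.2 km/h

3.4–5.4 m/s × 3.6 = 12.2–19.4 km/h.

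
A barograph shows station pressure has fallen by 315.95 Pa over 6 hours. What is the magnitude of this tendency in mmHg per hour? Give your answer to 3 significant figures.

315.95 Pa / 6 h × 0.00750062 mmHg/Pa = 0.395 mmHg/h.

0.395 mmHg per hour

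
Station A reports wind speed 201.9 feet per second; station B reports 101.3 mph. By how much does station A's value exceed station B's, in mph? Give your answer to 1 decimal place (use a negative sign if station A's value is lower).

station A: 201.9 ft/s = 137.659 mph.
Difference: 137.659 − 101.300 = 36.4 mph.

36.4 mph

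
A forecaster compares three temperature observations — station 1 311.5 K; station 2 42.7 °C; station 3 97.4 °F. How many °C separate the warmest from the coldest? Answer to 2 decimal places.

station 1: 311.5 K = 38.350 °C.
station 3: 97.4 °F = 36.333 °C.
Spread: 42.700 − 36.333 = 6.367 °C.

6.37 °C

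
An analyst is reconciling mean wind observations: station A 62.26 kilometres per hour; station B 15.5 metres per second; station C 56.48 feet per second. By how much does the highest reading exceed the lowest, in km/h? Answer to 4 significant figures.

6.460 km/h

station B: 15.5 m/s = 55.80000 km/h.
station C: 56.48 ft/s = 61.97437 km/h.
Spread: 62.26000 − 55.80000 = 6.460 km/h.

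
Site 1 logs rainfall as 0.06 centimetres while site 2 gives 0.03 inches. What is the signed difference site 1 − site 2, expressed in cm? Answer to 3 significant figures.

site 2: 0.03 in = 0.076200 cm.
Difference: 0.060000 − 0.076200 = -0.0162 cm.

-0.0162 cm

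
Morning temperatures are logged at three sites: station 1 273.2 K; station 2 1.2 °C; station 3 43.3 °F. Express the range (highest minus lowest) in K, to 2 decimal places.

station 1: 273.2 K = 0.050 °C.
station 3: 43.3 °F = 6.278 °C.
Spread: 6.278 − 0.050 = 6.228 °C.

6.23 K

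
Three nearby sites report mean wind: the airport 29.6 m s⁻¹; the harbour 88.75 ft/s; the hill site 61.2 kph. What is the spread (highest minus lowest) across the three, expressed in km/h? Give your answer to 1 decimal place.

45.4 km/h

the airport: 29.6 m/s = 106.560 km/h.
the harbour: 88.75 ft/s = 97.384 km/h.
Spread: 106.560 − 61.200 = 45.4 km/h.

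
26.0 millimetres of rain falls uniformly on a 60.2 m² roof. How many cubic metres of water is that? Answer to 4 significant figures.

1 mm over 1 m² is 1 L, so volume = 26 × 60.2 = 1565.2 L = 1.565 m³.

1.565 cubic metres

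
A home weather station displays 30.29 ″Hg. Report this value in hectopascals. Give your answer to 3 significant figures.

1030 hPa

1 inHg = 33.8639 hPa, so 30.29 × 33.8639 = 1030 hPa.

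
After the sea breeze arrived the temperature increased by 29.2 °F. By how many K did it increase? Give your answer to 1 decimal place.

A change of 1 °C equals a change of 1.8 °F: ΔK = 29.2 × 0.5556 = 16.2 K.

16.2 K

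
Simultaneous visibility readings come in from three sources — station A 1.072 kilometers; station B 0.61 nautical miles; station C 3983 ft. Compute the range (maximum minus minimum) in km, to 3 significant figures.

station B: 0.61 nmi = 1.12972 km.
station C: 3983 ft = 1.21402 km.
Spread: 1.21402 − 1.07200 = 0.142 km.

0.142 km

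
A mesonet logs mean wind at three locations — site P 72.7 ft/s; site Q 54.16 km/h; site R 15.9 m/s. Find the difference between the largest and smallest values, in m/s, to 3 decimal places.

site P: 72.7 ft/s = 22.15896 m/s.
site Q: 54.16 km/h = 15.04444 m/s.
Spread: 22.15896 − 15.04444 = 7.115 m/s.

7.115 m/s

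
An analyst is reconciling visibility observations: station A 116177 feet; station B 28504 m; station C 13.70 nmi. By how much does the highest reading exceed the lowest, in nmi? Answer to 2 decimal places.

station A: 116177 ft = 19.1203 nmi.
station B: 28504 m = 15.3909 nmi.
Spread: 19.1203 − 13.7000 = 5.42 nmi.

5.42 nmi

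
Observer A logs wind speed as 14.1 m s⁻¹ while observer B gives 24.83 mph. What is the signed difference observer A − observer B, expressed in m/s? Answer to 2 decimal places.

observer B: 24.83 mph = 11.1000 m/s.
Difference: 14.1000 − 11.1000 = 3.00 m/s.

3.00 m/s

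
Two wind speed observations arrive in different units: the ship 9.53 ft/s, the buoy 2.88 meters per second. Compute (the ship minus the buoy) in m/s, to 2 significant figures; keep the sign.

the ship: 9.53 ft/s = 2.90474 m/s.
Difference: 2.90474 − 2.88000 = 0.025 m/s.

0.025 m/s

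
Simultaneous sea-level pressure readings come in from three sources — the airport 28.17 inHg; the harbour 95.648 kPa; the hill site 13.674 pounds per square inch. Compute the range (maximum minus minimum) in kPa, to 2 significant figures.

1.4 kPa

the airport: 28.17 inHg = 95.395 kPa.
the hill site: 13.674 psi = 94.279 kPa.
Spread: 95.648 − 94.279 = 1.4 kPa.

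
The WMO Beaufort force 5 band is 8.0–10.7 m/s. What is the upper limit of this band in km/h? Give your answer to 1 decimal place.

38.5 km/h

8.0–10.7 m/s × 3.6 = 28.8–38.5 km/h.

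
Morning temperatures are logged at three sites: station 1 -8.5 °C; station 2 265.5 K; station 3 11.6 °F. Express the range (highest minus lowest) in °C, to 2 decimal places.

station 2: 265.5 K = -7.650 °C.
station 3: 11.6 °F = -11.333 °C.
Spread: (-7.650) − (-11.333) = 3.683 °C.

3.68 °C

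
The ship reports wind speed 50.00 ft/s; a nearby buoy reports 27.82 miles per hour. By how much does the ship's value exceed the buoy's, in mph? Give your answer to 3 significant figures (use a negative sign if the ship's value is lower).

6.27 mph

the ship: 50.00 ft/s = 34.0909 mph.
Difference: 34.0909 − 27.8200 = 6.27 mph.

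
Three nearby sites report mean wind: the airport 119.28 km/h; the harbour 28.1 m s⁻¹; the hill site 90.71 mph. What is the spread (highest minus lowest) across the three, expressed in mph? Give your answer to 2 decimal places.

27.85 mph

the airport: 119.28 km/h = 74.1172 mph.
the harbour: 28.1 m/s = 62.8579 mph.
Spread: 90.7100 − 62.8579 = 27.85 mph.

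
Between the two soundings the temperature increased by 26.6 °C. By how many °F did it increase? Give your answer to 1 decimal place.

47.9 °F

For a temperature change the 32° offset cancels: Δ°F = 26.6 × 1.8 = 47.9 °F.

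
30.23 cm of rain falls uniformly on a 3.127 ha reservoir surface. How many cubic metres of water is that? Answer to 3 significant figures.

Depth: 30.23 cm × 10 = 302.3 mm.
Area: 3.127 ha = 31270 m².
1 mm over 1 m² is 1 L, so volume = 302.3 × 31270 = 9452921 L = 9450 m³.

9450 cubic metres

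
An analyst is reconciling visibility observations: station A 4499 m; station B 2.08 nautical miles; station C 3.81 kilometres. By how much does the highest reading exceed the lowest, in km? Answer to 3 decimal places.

0.689 km

station A: 4499 m = 4.49900 km.
station B: 2.08 nmi = 3.85216 km.
Spread: 4.49900 − 3.81000 = 0.689 km.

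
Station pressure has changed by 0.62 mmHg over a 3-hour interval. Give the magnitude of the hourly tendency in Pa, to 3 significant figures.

27.6 Pa per hour

0.62 mmHg / 3 h × 133.322 Pa/mmHg = 27.6 Pa/h.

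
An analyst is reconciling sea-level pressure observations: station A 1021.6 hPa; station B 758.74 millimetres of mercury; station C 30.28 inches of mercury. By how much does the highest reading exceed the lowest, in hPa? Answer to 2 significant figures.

14 hPa

station B: 758.74 mmHg = 1011.57 hPa.
station C: 30.28 inHg = 1025.40 hPa.
Spread: 1025.40 − 1011.57 = 14 hPa.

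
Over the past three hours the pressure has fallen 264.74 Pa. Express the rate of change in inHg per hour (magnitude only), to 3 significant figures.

0.0261 inHg per hour

264.74 Pa / 3 h × 0.0002953 inHg/Pa = 0.0261 inHg/h.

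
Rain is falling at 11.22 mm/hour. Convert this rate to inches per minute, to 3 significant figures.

0.00736 in/minute

11.22 mm/hour × 0.0393701 in/mm × 0.0166667 hour/minute = 0.00736 in/minute.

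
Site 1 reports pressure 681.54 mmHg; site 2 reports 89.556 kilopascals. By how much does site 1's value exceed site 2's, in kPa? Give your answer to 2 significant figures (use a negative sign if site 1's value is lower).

site 1: 681.54 mmHg = 90.865 kPa.
Difference: 90.865 − 89.556 = 1.3 kPa.

1.3 kPa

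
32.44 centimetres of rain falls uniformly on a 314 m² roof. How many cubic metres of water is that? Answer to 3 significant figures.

102 cubic metres

Depth: 32.44 cm × 10 = 324.4 mm.
1 mm over 1 m² is 1 L, so volume = 324.4 × 314 = 101861.6 L = 102 m³.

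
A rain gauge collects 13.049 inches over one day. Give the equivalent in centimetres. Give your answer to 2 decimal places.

1 in = 2.54 cm, so 13.049 × 2.54 = 33.14 cm.

33.14 cm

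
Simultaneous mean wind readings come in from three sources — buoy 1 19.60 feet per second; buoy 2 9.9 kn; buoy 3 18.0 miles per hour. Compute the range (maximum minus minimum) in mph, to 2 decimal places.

6.61 mph

buoy 1: 19.60 ft/s = 13.3636 mph.
buoy 2: 9.9 kt = 11.3927 mph.
Spread: 18.0000 − 11.3927 = 6.61 mph.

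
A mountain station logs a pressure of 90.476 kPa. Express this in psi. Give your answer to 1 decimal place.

1 kPa = 0.145038 psi, so 90.476 × 0.145038 = 13.1 psi.

13.1 psi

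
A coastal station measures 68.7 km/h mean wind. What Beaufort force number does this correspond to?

Beaufort force 8

68.7 km/h = 19.1 m/s, which is Beaufort 8 (gale, 17.2–20.7 m/s).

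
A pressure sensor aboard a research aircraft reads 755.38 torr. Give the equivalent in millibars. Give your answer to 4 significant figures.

1007 mb

1 mmHg = 1.33322 mb, so 755.38 × 1.33322 = 1007 mb.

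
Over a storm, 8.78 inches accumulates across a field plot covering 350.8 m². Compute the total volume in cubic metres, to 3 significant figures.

78.2 cubic metres

Depth: 8.78 in × 25.4 = 223.012 mm.
1 mm over 1 m² is 1 L, so volume = 223.012 × 350.8 = 78232.61 L = 78.2 m³.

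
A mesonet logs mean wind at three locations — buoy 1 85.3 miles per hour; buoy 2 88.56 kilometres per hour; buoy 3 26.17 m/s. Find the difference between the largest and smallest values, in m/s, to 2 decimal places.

buoy 1: 85.3 mph = 38.1325 m/s.
buoy 2: 88.56 km/h = 24.6000 m/s.
Spread: 38.1325 − 24.6000 = 13.53 m/s.

13.53 m/s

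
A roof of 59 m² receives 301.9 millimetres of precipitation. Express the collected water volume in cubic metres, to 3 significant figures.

1 mm over 1 m² is 1 L, so volume = 301.9 × 59 = 17812.1 L = 17.8 m³.

17.8 cubic metres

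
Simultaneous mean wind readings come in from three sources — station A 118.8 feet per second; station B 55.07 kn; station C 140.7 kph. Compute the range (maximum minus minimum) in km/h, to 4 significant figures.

38.71 km/h

station A: 118.8 ft/s = 130.3569 km/h.
station B: 55.07 kt = 101.9896 km/h.
Spread: 140.7000 − 101.9896 = 38.71 km/h.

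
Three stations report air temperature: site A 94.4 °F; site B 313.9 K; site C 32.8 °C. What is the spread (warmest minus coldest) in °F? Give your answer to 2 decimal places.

14.31 °F

site A: 94.4 °F = 34.667 °C.
site B: 313.9 K = 40.750 °C.
Spread: 40.750 − 32.800 = 7.950 °C = 14.31 °F.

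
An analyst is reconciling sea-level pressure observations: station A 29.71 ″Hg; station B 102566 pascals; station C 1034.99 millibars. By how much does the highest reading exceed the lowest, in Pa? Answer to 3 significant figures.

station A: 29.71 inHg = 100609.62 Pa.
station C: 1034.99 mb = 103499.00 Pa.
Spread: 103499.00 − 100609.62 = 2890 Pa.

2890 Pa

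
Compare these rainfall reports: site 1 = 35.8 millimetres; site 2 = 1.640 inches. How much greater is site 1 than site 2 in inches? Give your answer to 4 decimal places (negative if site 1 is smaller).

site 1: 35.8 mm = 1.409449 in.
Difference: 1.409449 − 1.640000 = -0.2306 in.

-0.2306 in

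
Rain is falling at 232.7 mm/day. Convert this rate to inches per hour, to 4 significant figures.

0.3817 in/hour

232.7 mm/day × 0.0393701 in/mm × 0.0416667 day/hour = 0.3817 in/hour.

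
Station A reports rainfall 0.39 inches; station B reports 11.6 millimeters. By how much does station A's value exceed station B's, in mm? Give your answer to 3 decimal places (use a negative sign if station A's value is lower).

station A: 0.39 in = 9.90600 mm.
Difference: 9.90600 − 11.60000 = -1.694 mm.

-1.694 mm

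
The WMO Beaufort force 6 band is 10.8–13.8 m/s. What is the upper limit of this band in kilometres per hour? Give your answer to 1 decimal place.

49.7 km/h

10.8–13.8 m/s × 3.6 = 38.9–49.7 km/h.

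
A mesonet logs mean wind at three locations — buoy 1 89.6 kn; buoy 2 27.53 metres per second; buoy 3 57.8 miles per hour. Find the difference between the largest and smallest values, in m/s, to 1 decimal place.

buoy 1: 89.6 kt = 46.094 m/s.
buoy 3: 57.8 mph = 25.839 m/s.
Spread: 46.094 − 25.839 = 20.3 m/s.

20.3 m/s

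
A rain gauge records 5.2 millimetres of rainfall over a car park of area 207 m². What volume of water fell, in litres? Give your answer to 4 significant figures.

1076 litres

1 mm over 1 m² is 1 L, so volume = 5.2 × 207 = 1076.4 L ≈ 1076 L.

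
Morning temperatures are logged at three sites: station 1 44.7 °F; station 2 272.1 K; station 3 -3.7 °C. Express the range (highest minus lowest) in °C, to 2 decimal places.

station 1: 44.7 °F = 7.056 °C.
station 2: 272.1 K = -1.050 °C.
Spread: 7.056 − (-3.700) = 10.756 °C.

10.76 °C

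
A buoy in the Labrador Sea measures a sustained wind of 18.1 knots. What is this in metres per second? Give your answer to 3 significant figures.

1 kt = 0.514444 m/s, so 18.1 × 0.514444 = 9.31 m/s.

9.31 m/s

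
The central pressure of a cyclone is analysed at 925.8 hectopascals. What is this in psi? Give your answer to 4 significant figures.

1 hPa = 0.0145038 psi, so 925.8 × 0.0145038 = 13.43 psi.

13.43 psi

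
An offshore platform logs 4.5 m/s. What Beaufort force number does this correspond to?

4.5 m/s lies in the Beaufort 3 band (gentle breeze, 3.4–5.4 m/s).

Beaufort force 3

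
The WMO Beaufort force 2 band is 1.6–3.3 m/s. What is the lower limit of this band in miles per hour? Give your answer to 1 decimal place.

1.6–3.3 m/s × 2.237 = 3.6–7.4 mph.

3.6 mph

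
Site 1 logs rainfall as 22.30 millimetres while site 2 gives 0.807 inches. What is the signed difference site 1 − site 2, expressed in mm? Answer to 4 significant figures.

site 2: 0.807 in = 20.49780 mm.
Difference: 22.30000 − 20.49780 = 1.802 mm.

1.802 mm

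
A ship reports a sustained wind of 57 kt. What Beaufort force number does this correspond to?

57 kt lies in the Beaufort 11 band (violent storm, 56–63 kt).

Beaufort force 11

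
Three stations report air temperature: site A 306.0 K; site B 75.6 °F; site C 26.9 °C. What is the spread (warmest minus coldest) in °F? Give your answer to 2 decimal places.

site A: 306.0 K = 32.850 °C.
site B: 75.6 °F = 24.222 °C.
Spread: 32.850 − 24.222 = 8.628 °C = 15.53 °F.

15.53 °F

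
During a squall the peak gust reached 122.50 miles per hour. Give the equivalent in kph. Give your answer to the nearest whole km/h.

197 km/h

1 mph = 1.60934 km/h, so 122.50 × 1.60934 = 197 km/h.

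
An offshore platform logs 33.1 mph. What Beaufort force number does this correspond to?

33.1 mph = 14.8 m/s, which is Beaufort 7 (near gale, 13.9–17.1 m/s).

Beaufort force 7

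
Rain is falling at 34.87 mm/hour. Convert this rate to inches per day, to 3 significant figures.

32.9 in/day

34.87 mm/hour × 0.0393701 in/mm × 24 hour/day = 32.9 in/day.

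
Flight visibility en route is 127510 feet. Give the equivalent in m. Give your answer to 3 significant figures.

38900 m

1 ft = 0.3048 m, so 127510 × 0.3048 = 38900 m.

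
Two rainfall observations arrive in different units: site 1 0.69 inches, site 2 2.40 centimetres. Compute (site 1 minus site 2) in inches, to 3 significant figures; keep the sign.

-0.255 in

site 2: 2.40 cm = 0.94488 in.
Difference: 0.69000 − 0.94488 = -0.255 in.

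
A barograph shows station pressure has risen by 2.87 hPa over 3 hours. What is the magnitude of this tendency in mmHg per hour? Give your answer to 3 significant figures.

0.718 mmHg per hour

2.87 hPa / 3 h × 0.750062 mmHg/hPa = 0.718 mmHg/h.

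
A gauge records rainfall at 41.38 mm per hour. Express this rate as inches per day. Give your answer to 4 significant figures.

41.38 mm/hour × 0.0393701 in/mm × 24 hour/day = 39.10 in/day.

39.10 in/day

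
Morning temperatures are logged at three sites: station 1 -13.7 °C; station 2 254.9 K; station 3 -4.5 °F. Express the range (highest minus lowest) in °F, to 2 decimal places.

station 2: 254.9 K = -18.250 °C.
station 3: -4.5 °F = -20.278 °C.
Spread: (-13.700) − (-20.278) = 6.578 °C = 11.84 °F.

11.84 °F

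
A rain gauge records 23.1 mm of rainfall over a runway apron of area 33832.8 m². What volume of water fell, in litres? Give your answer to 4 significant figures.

781500 litres

1 mm over 1 m² is 1 L, so volume = 23.1 × 33832.8 = 781537.68 L ≈ 781500 L.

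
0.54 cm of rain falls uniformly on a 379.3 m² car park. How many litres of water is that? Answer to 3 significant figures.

2050 litres

Depth: 0.54 cm × 10 = 5.4 mm.
1 mm over 1 m² is 1 L, so volume = 5.4 × 379.3 = 2048.22 L ≈ 2050 L.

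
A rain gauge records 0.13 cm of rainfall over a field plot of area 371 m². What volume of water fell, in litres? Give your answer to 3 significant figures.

482 litres

Depth: 0.13 cm × 10 = 1.3 mm.
1 mm over 1 m² is 1 L, so volume = 1.3 × 371 = 482.3 L ≈ 482 L.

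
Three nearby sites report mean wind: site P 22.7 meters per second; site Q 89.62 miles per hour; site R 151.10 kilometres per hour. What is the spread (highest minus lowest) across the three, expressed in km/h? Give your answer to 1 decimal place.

site P: 22.7 m/s = 81.720 km/h.
site Q: 89.62 mph = 144.229 km/h.
Spread: 151.100 − 81.720 = 69.4 km/h.

69.4 km/h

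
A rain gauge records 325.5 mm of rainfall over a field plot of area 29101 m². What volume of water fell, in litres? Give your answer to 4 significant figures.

9472000 litres

1 mm over 1 m² is 1 L, so volume = 325.5 × 29101 = 9472375.5 L ≈ 9472000 L.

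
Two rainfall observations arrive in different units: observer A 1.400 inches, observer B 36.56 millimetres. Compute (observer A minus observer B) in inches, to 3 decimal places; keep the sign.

observer B: 36.56 mm = 1.43937 in.
Difference: 1.40000 − 1.43937 = -0.039 in.

-0.039 in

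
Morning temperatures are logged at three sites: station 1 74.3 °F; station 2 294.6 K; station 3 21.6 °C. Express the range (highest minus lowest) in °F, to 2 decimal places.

3.69 °F

station 1: 74.3 °F = 23.500 °C.
station 2: 294.6 K = 21.450 °C.
Spread: 23.500 − 21.450 = 2.050 °C = 3.69 °F.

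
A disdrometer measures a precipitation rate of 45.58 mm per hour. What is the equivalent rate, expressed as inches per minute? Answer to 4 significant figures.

45.58 mm/hour × 0.0393701 in/mm × 0.0166667 hour/minute = 0.02991 in/minute.

0.02991 in/minute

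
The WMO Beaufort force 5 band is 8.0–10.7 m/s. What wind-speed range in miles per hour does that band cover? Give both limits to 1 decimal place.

17.9 to 23.9 mph

8.0–10.7 m/s × 2.237 = 17.9–23.9 mph.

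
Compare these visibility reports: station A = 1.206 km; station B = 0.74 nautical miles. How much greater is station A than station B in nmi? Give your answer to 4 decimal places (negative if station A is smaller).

-0.0888 nmi

station A: 1.206 km = 0.651188 nmi.
Difference: 0.651188 − 0.740000 = -0.0888 nmi.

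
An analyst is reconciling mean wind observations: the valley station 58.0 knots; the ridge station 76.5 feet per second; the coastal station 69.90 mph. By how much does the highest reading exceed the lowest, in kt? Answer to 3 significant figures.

the ridge station: 76.5 ft/s = 45.325 kt.
the coastal station: 69.90 mph = 60.741 kt.
Spread: 60.741 − 45.325 = 15.4 kt.

15.4 kt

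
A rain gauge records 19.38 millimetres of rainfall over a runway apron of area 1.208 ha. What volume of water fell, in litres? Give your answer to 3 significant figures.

234000 litres

Area: 1.208 ha = 12080 m².
1 mm over 1 m² is 1 L, so volume = 19.38 × 12080 = 234110.4 L ≈ 234000 L.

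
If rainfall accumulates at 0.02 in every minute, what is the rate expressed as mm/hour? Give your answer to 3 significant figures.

30.5 mm/hour

0.02 in/minute × 25.4 mm/in × 60 minute/hour = 30.5 mm/hour.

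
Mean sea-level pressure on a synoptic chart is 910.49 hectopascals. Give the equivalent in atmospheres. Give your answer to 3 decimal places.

1 hPa = 0.000986923 atm, so 910.49 × 0.000986923 = 0.899 atm.

0.899 atm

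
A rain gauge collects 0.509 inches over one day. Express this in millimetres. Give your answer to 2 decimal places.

12.93 mm

1 in = 25.4 mm, so 0.509 × 25.4 = 12.93 mm.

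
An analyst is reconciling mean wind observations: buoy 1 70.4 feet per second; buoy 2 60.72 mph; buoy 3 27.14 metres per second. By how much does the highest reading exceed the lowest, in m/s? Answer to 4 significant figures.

5.686 m/s

buoy 1: 70.4 ft/s = 21.45792 m/s.
buoy 2: 60.72 mph = 27.14427 m/s.
Spread: 27.14427 − 21.45792 = 5.686 m/s.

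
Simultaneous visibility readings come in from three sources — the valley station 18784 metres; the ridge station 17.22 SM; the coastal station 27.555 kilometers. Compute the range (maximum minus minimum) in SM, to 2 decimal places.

5.55 SM

the valley station: 18784 m = 11.6718 SM.
the coastal station: 27.555 km = 17.1219 SM.
Spread: 17.2200 − 11.6718 = 5.55 SM.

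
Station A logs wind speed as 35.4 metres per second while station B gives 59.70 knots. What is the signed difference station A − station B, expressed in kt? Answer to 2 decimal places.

9.11 kt

station A: 35.4 m/s = 68.8121 kt.
Difference: 68.8121 − 59.7000 = 9.11 kt.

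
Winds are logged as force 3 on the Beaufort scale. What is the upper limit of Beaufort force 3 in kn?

Beaufort 3 (gentle breeze) spans 7–10 knots.

10 kt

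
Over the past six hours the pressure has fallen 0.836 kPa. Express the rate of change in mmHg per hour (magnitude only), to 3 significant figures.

1.05 mmHg per hour

0.836 kPa / 6 h × 7.50062 mmHg/kPa = 1.05 mmHg/h.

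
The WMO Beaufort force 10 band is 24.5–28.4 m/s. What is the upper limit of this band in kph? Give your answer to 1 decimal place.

102.2 km/h

24.5–28.4 m/s × 3.6 = 88.2–102.2 km/h.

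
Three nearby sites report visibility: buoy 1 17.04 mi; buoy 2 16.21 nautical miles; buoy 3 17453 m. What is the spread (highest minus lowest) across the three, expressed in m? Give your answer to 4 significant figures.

buoy 1: 17.04 SM = 27423.22 m.
buoy 2: 16.21 nmi = 30020.92 m.
Spread: 30020.92 − 17453.00 = 12570 m.

12570 m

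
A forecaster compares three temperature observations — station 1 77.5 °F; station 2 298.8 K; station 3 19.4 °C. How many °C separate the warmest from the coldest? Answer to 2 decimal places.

station 1: 77.5 °F = 25.278 °C.
station 2: 298.8 K = 25.650 °C.
Spread: 25.650 − 19.400 = 6.250 °C.

6.25 °C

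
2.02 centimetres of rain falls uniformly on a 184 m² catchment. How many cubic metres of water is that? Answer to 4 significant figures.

3.717 cubic metres

Depth: 2.02 cm × 10 = 20.2 mm.
1 mm over 1 m² is 1 L, so volume = 20.2 × 184 = 3716.8 L = 3.717 m³.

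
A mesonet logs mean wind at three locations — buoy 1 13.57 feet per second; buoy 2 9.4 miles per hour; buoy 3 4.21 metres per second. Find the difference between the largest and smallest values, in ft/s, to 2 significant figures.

buoy 2: 9.4 mph = 13.7867 ft/s.
buoy 3: 4.21 m/s = 13.8123 ft/s.
Spread: 13.8123 − 13.5700 = 0.24 ft/s.

0.24 ft/s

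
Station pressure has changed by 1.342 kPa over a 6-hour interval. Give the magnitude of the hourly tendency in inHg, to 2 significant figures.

0.066 inHg per hour

1.342 kPa / 6 h × 0.2953 inHg/kPa = 0.066 inHg/h.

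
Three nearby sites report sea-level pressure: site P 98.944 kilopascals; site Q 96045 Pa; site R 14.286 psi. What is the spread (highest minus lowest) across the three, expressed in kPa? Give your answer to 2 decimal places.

site Q: 96045 Pa = 96.0450 kPa.
site R: 14.286 psi = 98.4985 kPa.
Spread: 98.9440 − 96.0450 = 2.90 kPa.

2.90 kPa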